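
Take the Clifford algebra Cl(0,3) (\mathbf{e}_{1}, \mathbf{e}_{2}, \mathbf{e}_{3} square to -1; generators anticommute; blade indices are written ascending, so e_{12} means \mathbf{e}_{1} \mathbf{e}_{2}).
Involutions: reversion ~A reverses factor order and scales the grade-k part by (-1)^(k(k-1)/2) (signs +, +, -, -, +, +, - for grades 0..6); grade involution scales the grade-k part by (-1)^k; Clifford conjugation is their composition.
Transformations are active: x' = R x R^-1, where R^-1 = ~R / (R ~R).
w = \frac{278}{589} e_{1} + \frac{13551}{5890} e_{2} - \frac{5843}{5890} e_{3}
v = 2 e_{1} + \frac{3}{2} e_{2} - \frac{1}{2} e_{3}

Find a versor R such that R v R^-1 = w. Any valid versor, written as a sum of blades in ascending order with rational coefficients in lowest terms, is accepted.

The midline construction: v and w both square to -\frac{13}{2}, so reflecting in their sum \frac{1456}{589} e_{1} + \frac{11193}{2945} e_{2} - \frac{4394}{2945} e_{3} exchanges them.
Answer: \frac{1456}{589} e_{1} + \frac{11193}{2945} e_{2} - \frac{4394}{2945} e_{3}


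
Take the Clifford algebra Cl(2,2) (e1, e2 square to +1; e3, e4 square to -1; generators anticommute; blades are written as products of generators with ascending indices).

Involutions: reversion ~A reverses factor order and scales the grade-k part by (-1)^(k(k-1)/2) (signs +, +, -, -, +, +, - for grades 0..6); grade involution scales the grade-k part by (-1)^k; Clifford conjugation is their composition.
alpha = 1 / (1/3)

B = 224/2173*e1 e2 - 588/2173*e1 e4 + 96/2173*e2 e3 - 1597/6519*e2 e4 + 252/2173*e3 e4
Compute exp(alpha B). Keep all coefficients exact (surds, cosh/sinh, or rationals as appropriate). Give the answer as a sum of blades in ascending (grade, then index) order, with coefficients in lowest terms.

B^2 term by term: the squares give (224/2173)^2*(e1 e2)^2 + (-588/2173)^2*(e1 e4)^2 + (96/2173)^2*(e2 e3)^2 + (-1597/6519)^2*(e2 e4)^2 + (252/2173)^2*(e3 e4)^2 = 50176/4721929*(-1) + 345744/4721929*(+1) + 9216/4721929*(+1) + 2550409/42497361*(+1) + 63504/4721929*(-1) = 1/9 (each basis 2-blade squares to minus the product of its generators' squares); cross terms between blades sharing an index anticommute and cancel; the commuting (index-disjoint) pairs give grade-4 terms 2*c*c'*(blade product), which cancel blade by blade — e1 e2 e3 e4: 112896/4721929 - 112896/4721929 = 0 — confirming B is simple. So B^2 = 1/9.
B^2 = 1/9 — the positive square puts this in the hyperbolic regime; l = 1/3, alpha*l = 1, so exp(alpha B) = cosh(1) + (sinh(1)/(1/3))*B = cosh(1) + (3*sinh(1))*B.
Answer: cosh(1) + 672*sinh(1)/2173*e1 e2 - 1764*sinh(1)/2173*e1 e4 + 288*sinh(1)/2173*e2 e3 - 1597*sinh(1)/2173*e2 e4 + 756*sinh(1)/2173*e3 e4


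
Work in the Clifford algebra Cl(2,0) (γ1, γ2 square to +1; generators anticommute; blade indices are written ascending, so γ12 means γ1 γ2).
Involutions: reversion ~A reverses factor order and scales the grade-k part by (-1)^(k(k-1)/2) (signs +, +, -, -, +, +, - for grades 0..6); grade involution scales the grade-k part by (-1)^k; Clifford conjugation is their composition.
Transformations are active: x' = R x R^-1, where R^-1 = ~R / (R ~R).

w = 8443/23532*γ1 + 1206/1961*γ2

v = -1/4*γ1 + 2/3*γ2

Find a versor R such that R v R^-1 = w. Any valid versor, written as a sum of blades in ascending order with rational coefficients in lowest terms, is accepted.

Reasoning: v^2 = w^2 = 73/144 since conjugation preserves the quadratic form; R = v + w = 640/5883*γ1 + 7540/5883*γ2 is then valid when invertible, keeping its own part and reversing (v - w)/2.
Answer: 640/5883*γ1 + 7540/5883*γ2


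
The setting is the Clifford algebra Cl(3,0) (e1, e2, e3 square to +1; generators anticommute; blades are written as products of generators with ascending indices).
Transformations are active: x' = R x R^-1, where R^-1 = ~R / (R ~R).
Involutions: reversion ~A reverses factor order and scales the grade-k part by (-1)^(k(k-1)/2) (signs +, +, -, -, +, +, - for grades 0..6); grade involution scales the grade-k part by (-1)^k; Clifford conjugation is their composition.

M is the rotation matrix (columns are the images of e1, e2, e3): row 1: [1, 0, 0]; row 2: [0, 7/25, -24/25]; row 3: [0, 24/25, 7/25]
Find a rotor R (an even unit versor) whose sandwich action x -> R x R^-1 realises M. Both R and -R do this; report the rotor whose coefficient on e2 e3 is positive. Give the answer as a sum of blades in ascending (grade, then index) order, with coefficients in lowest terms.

Method: write R = a + b12*e1 e2 + b13*e1 e3 + b23*e2 e3 with a^2 + b12^2 + b13^2 + b23^2 = 1 (so R^-1 = ~R). Expanding the columns R e_j ~R gives tr M = 4a^2 - 1 and, from the antisymmetric part, M21 - M12 = -4a*b12, M13 - M31 = 4a*b13, M32 - M23 = -4a*b23.
Here tr M = 39/25, so a^2 = (1 + tr M)/4 = 16/25 and a = ±4/5. Taking a = 4/5: M21 - M12 = 0, M13 - M31 = 0, M32 - M23 = 48/25, giving b12 = 0, b13 = 0, b23 = -3/5, i.e. R = 4/5 - 3/5*e2 e3.
Its e2 e3 coefficient is negative, so report the other preimage -R.
Answer: -4/5 + 3/5*e2 e3. Recall the cover is two-to-one: with M of trace 39/25, both preimages act alike, and the stated e2 e3 sign chooses the sheet.


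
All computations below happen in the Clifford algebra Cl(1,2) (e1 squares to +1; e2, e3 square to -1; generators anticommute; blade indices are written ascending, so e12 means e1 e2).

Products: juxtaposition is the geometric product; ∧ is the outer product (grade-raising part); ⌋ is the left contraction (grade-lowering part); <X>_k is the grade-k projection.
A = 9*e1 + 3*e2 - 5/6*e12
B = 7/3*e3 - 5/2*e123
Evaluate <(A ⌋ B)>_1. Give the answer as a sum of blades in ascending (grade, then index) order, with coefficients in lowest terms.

step 1: 25/12*e3 - 15/2*e13 - 45/2*e23
step 2: 25/12*e3
Answer: 25/12*e3


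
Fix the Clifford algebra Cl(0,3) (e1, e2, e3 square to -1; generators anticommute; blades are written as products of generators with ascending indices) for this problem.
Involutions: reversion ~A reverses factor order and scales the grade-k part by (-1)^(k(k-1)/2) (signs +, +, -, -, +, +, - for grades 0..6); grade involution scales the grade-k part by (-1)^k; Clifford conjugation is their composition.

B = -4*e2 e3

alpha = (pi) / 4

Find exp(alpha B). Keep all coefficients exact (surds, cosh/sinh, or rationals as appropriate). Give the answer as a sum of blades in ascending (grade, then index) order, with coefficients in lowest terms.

B^2 = (-4)^2*(e2 e3)^2 = 16*(-1) = -16 (a basis 2-blade squares to minus the product of its generators' squares).
B^2 = -16 — the negative square puts this in the circular regime; l = 4, alpha*l = pi, so exp(alpha B) = cos(pi) + (sin(pi)/4)*B = -1 + (0)*B.
Answer: -1


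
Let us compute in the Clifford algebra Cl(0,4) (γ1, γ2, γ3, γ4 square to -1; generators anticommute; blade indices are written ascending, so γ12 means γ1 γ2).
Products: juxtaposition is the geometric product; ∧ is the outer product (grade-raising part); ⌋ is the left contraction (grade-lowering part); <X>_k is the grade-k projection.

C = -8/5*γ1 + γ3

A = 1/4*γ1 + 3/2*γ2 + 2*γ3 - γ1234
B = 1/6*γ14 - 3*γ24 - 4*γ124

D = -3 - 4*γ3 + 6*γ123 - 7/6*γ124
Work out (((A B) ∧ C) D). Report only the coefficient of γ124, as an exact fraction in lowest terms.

step 1: 4*γ3 + 107/24*γ4 + 3*γ13 - 6*γ14 + 1/6*γ23 + γ24 - γ124 - 1/3*γ134 + 6*γ234 - 8*γ1234
step 2: 32/5*γ13 + 107/15*γ14 - 107/24*γ34 - 4/15*γ123 - 8/5*γ124 + 6*γ134 - γ234 + 53/5*γ1234
step 3: 4/15 + 128/5*γ1 + 2707/90*γ2 - 371/30*γ3 - 1373/30*γ4 - 16/15*γ12 - 611/30*γ13 - 257/5*γ14 - 7*γ23 - 32*γ24 + 1247/360*γ34 - 3169/720*γ123 - 1287/20*γ124 + 158/15*γ134 + 799/15*γ234 - 191/5*γ1234
Answer: -1287/20


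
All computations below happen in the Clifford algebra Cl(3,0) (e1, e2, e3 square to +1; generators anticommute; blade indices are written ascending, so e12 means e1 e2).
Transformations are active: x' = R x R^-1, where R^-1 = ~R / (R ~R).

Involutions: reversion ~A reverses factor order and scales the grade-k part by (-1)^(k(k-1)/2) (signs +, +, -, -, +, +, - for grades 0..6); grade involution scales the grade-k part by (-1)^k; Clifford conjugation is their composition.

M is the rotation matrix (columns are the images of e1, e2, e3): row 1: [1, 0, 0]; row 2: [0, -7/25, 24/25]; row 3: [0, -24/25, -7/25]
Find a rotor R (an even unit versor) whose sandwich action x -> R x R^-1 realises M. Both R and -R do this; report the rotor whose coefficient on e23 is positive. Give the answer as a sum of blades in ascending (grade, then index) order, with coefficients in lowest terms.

Method: write R = a + b12*e12 + b13*e13 + b23*e23 with a^2 + b12^2 + b13^2 + b23^2 = 1 (so R^-1 = ~R). Expanding the columns R e_j ~R gives tr M = 4a^2 - 1 and, from the antisymmetric part, M21 - M12 = -4a*b12, M13 - M31 = 4a*b13, M32 - M23 = -4a*b23.
Here tr M = 11/25, so a^2 = (1 + tr M)/4 = 9/25 and a = ±3/5. Taking a = 3/5: M21 - M12 = 0, M13 - M31 = 0, M32 - M23 = -48/25, giving b12 = 0, b13 = 0, b23 = 4/5, i.e. R = 3/5 + 4/5*e23.
Its e23 coefficient is already positive.
Answer: 3/5 + 4/5*e23. Key observation: the double cover Spin(3) -> SO(3) sends R and -R to the same matrix (trace 11/25 here), so the stated sign of the e23 coefficient is what selects one sheet.


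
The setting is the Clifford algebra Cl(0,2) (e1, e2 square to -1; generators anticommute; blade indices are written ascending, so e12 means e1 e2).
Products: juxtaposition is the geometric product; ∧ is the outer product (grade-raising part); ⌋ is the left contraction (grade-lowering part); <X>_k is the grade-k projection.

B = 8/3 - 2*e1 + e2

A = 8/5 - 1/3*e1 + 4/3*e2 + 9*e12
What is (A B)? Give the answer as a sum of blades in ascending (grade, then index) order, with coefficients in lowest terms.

step 1: 34/15 - 589/45*e1 - 578/45*e2 + 79/3*e12
Answer: 34/15 - 589/45*e1 - 578/45*e2 + 79/3*e12


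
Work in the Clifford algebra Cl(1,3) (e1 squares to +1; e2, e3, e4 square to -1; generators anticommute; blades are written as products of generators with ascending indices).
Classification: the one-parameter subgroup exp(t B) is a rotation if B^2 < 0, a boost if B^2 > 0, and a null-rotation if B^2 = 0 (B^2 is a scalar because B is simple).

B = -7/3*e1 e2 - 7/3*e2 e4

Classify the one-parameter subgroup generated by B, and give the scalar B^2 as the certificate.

B^2 term by term: the squares give (-7/3)^2*(e1 e2)^2 + (-7/3)^2*(e2 e4)^2 = 49/9*(+1) + 49/9*(-1) = 0 (each basis 2-blade squares to minus the product of its generators' squares); cross terms between blades sharing an index anticommute and cancel. So B^2 = 0.
Answer: null-rotation, certificate B^2 = 0. B^2 = 0 is basis-independent, so its sign is the whole story.


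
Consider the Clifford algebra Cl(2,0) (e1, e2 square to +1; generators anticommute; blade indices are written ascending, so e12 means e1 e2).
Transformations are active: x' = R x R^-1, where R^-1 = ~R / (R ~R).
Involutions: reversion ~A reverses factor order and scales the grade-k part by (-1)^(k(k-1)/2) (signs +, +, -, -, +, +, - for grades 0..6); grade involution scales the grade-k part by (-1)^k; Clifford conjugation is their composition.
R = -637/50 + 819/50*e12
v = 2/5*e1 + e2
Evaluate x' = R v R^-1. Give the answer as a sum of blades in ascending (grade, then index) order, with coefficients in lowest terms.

~R = -637/50 - 819/50*e12, and R ~R = 107653/250, so R^-1 = ~R / (107653/250).
R v = 2821/250*e1 - 4823/250*e2
Answer: -347/325*e1 + 46/325*e2


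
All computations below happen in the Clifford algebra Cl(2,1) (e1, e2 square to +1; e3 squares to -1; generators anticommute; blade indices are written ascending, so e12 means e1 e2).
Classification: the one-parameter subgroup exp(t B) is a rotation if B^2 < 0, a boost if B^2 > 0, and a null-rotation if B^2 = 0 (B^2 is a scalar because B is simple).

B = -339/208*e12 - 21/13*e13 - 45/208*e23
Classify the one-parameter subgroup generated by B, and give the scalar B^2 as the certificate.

B^2 term by term: the squares give (-339/208)^2*(e12)^2 + (-21/13)^2*(e13)^2 + (-45/208)^2*(e23)^2 = 114921/43264*(-1) + 441/169*(+1) + 2025/43264*(+1) = 0 (each basis 2-blade squares to minus the product of its generators' squares); cross terms between blades sharing an index anticommute and cancel. So B^2 = 0.
Answer: null-rotation, certificate B^2 = 0. Key observation: B^2 = 0 is a conjugation invariant, so its sign decides the class regardless of the surface form of B.


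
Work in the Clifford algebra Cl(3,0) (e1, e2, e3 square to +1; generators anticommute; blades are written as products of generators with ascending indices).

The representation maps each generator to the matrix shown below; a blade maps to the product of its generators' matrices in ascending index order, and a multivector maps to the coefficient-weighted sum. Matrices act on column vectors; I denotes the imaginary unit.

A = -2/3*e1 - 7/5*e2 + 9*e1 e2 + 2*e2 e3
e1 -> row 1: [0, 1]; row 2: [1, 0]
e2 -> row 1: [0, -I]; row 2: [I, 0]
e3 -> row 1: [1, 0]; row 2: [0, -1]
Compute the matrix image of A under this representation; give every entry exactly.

Bivector images (products of the table entries): rho(e1 e2) = rho(e1)rho(e2) = row 1: [I, 0]; row 2: [0, -I]; rho(e2 e3) = rho(e2)rho(e3) = row 1: [0, I]; row 2: [I, 0].
M = (-2/3)*rho(e1) + (-7/5)*rho(e2) + (9)*rho(e1 e2) + (2)*rho(e2 e3), summed entrywise:
Answer: row 1: [9*I, -2/3 + 17*I/5]; row 2: [-2/3 + 3*I/5, -9*I]


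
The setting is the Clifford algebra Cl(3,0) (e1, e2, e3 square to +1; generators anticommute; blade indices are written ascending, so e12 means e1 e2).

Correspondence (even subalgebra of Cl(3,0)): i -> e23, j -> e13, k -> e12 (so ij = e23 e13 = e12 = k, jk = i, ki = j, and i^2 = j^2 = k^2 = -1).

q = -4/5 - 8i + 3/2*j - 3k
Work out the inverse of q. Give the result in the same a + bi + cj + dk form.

In blades: q = -4/5 - 3*e12 + 3/2*e13 - 8*e23.
With qbar = -4/5 + 3*e12 - 3/2*e13 + 8*e23 (scalar fixed, mapped units negated), q qbar = 7589/100 (the sum of squared coefficients), so q^-1 = qbar / (7589/100) = -80/7589 + 300/7589*e12 - 150/7589*e13 + 800/7589*e23; translating back:
Answer: -80/7589 + 800/7589*i - 150/7589*j + 300/7589*k


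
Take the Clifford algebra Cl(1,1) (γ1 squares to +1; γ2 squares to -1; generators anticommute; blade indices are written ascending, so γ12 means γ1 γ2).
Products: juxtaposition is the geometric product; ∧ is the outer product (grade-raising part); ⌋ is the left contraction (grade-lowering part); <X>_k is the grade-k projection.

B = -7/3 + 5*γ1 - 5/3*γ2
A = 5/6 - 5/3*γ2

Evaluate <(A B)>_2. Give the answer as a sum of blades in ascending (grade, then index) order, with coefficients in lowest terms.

step 1: -85/18 + 25/6*γ1 + 5/2*γ2 + 25/3*γ12
step 2: 25/3*γ12
Answer: 25/3*γ12


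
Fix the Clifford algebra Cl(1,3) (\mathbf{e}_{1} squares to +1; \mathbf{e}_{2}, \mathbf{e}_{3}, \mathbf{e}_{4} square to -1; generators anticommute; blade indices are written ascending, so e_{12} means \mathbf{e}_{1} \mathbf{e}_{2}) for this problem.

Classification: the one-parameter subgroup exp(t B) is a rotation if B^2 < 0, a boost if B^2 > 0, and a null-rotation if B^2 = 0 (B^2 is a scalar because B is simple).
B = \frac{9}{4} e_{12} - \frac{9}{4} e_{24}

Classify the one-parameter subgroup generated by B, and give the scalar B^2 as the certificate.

B^2 term by term: the squares give (\frac{9}{4})^2*(e_{12})^2 + (-\frac{9}{4})^2*(e_{24})^2 = \frac{81}{16}*(+1) + \frac{81}{16}*(-1) = 0 (each basis 2-blade squares to minus the product of its generators' squares); cross terms between blades sharing an index anticommute and cancel. So B^2 = 0.
Answer: null-rotation, certificate B^2 = 0. B^2 = 0 is basis-independent, so its sign is the whole story.


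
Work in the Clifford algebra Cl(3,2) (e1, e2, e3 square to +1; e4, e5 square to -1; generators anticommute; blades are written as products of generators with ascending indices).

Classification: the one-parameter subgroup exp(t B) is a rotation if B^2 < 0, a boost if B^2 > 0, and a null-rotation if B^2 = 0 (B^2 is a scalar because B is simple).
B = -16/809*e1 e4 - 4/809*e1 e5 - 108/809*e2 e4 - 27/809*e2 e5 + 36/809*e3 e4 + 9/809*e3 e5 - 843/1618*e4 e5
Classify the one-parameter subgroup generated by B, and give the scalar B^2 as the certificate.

B^2 term by term: the squares give (-16/809)^2*(e1 e4)^2 + (-4/809)^2*(e1 e5)^2 + (-108/809)^2*(e2 e4)^2 + (-27/809)^2*(e2 e5)^2 + (36/809)^2*(e3 e4)^2 + (9/809)^2*(e3 e5)^2 + (-843/1618)^2*(e4 e5)^2 = 256/654481*(+1) + 16/654481*(+1) + 11664/654481*(+1) + 729/654481*(+1) + 1296/654481*(+1) + 81/654481*(+1) + 710649/2617924*(-1) = -1/4 (each basis 2-blade squares to minus the product of its generators' squares); cross terms between blades sharing an index anticommute and cancel; the commuting (index-disjoint) pairs give grade-4 terms 2*c*c'*(blade product), which cancel blade by blade — e1 e2 e4 e5: -864/654481 + 864/654481 = 0; e1 e3 e4 e5: 288/654481 - 288/654481 = 0; e2 e3 e4 e5: 1944/654481 - 1944/654481 = 0 — confirming B is simple. So B^2 = -1/4.
Answer: rotation, certificate B^2 = -1/4. Note: conjugating B changes its blade decomposition but never the scalar B^2 = -1/4, whose sign settles the classification.


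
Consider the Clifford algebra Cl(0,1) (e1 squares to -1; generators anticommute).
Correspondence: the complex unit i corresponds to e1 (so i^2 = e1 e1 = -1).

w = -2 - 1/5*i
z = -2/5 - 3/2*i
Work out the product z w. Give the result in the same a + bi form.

In blades: z = -2/5 - 3/2*e1, w = -2 - 1/5*e1.
Distribute z over w term by term (generator squares from the signature, products reordered to ascending indices): (-2/5)*w = 4/5 + 2/25*e1; (-3/2*e1)*w = -3/10 + 3*e1.
Sum: 1/2 + 77/25*e1; translating back through the correspondence:
Answer: 1/2 + 77/25*i


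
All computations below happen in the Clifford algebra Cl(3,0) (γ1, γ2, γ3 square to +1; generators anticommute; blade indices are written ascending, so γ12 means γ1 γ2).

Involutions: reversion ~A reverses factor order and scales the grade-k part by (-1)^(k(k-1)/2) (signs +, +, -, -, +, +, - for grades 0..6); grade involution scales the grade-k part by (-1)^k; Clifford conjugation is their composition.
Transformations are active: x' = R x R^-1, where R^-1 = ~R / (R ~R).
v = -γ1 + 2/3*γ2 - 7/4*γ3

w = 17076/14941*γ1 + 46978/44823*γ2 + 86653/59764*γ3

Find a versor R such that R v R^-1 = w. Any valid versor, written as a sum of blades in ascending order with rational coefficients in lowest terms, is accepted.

Since q(v) = q(w) = 649/144, the sum R = v + w = 2135/14941*γ1 + 25620/14941*γ2 - 8967/29882*γ3 does the job whenever invertible.
Answer: 2135/14941*γ1 + 25620/14941*γ2 - 8967/29882*γ3


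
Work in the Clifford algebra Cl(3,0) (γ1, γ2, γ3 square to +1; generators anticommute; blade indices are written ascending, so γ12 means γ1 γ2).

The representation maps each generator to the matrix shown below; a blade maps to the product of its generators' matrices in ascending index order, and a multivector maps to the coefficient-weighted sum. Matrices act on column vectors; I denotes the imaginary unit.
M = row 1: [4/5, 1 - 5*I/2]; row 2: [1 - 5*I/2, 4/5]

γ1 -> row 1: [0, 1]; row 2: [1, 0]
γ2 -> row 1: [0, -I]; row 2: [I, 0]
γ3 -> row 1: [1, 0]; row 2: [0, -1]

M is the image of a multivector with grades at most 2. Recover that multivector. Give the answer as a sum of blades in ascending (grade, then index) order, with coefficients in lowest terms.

Method: 1, rho(γ1), rho(γ2), rho(γ3) form a trace-orthogonal basis of the 2x2 complex matrices (tr(X Y) = 2 if X = Y, else 0), so M = m0*1 + m1*rho(γ1) + m2*rho(γ2) + m3*rho(γ3) with m0 = tr(M)/2 = 4/5, m1 = tr(M rho(γ1))/2 = 1 - 5*I/2, m2 = tr(M rho(γ2))/2 = 0, m3 = tr(M rho(γ3))/2 = 0.
Multiplying table entries, the bivector images are rho(γ12) = I*rho(γ3), rho(γ13) = -I*rho(γ2), rho(γ23) = I*rho(γ1); with real blade coefficients the real parts of m0..m3 are the coefficients of 1, γ1, γ2, γ3 and the imaginary parts give the bivectors (γ23: Im m1, γ13: -Im m2, γ12: Im m3).
Answer: 4/5 + γ1 - 5/2*γ23


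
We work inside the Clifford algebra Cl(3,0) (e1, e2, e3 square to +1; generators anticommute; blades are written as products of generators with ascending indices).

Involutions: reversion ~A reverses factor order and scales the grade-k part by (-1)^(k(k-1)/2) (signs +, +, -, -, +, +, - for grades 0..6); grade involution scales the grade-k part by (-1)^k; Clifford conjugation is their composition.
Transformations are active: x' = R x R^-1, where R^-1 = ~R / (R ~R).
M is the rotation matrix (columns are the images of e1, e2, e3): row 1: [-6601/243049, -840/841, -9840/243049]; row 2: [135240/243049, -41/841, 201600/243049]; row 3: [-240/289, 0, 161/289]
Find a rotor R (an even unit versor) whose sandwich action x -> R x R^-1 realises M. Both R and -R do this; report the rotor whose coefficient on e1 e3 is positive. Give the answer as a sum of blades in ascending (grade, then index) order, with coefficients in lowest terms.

Method: write R = a + b12*e1 e2 + b13*e1 e3 + b23*e2 e3 with a^2 + b12^2 + b13^2 + b23^2 = 1 (so R^-1 = ~R). Expanding the columns R e_j ~R gives tr M = 4a^2 - 1 and, from the antisymmetric part, M21 - M12 = -4a*b12, M13 - M31 = 4a*b13, M32 - M23 = -4a*b23.
Here tr M = 116951/243049, so a^2 = (1 + tr M)/4 = 90000/243049 and a = ±300/493. Taking a = 300/493: M21 - M12 = 378000/243049, M13 - M31 = 192000/243049, M32 - M23 = -201600/243049, giving b12 = -315/493, b13 = 160/493, b23 = 168/493, i.e. R = 300/493 - 315/493*e1 e2 + 160/493*e1 e3 + 168/493*e2 e3.
Its e1 e3 coefficient is already positive.
Answer: 300/493 - 315/493*e1 e2 + 160/493*e1 e3 + 168/493*e2 e3. Note: both R and -R realise this M (trace 116951/243049); the covering map identifies them, and the e1 e3-coefficient sign is the tie-breaker.


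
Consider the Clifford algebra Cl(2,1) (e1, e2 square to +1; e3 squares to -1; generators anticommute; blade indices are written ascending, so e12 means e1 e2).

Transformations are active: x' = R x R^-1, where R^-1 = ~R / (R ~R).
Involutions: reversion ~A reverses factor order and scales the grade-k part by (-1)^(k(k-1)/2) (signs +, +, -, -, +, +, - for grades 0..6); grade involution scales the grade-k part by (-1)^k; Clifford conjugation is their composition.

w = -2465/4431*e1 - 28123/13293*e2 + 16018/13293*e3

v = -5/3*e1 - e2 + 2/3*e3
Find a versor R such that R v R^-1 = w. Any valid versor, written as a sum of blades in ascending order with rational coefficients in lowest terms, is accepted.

A norm check does it: q(v) = q(w) = 10/3, hence R = v + w = -9850/4431*e1 - 41416/13293*e2 + 24880/13293*e3 realises the map — parallel part kept, (v - w)/2 negated, v carried to w.
Answer: -9850/4431*e1 - 41416/13293*e2 + 24880/13293*e3


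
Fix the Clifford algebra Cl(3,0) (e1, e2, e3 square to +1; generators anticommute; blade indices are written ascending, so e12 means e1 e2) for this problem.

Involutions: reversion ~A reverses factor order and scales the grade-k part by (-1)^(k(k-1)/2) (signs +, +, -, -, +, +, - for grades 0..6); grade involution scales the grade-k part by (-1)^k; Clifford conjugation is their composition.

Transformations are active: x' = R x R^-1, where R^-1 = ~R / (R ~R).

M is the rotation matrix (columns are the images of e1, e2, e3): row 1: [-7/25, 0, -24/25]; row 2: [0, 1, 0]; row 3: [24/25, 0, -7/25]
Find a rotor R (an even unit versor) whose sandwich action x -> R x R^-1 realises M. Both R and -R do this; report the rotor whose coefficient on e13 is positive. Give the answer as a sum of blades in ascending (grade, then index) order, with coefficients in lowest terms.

Method: write R = a + b12*e12 + b13*e13 + b23*e23 with a^2 + b12^2 + b13^2 + b23^2 = 1 (so R^-1 = ~R). Expanding the columns R e_j ~R gives tr M = 4a^2 - 1 and, from the antisymmetric part, M21 - M12 = -4a*b12, M13 - M31 = 4a*b13, M32 - M23 = -4a*b23.
Here tr M = 11/25, so a^2 = (1 + tr M)/4 = 9/25 and a = ±3/5. Taking a = 3/5: M21 - M12 = 0, M13 - M31 = -48/25, M32 - M23 = 0, giving b12 = 0, b13 = -4/5, b23 = 0, i.e. R = 3/5 - 4/5*e13.
Its e13 coefficient is negative, so report the other preimage -R.
Answer: -3/5 + 4/5*e13. Why the constraint matters: R and -R act identically through the sandwich — M has trace 11/25 either way — so only the sign condition on e13 picks one of the two preimages.


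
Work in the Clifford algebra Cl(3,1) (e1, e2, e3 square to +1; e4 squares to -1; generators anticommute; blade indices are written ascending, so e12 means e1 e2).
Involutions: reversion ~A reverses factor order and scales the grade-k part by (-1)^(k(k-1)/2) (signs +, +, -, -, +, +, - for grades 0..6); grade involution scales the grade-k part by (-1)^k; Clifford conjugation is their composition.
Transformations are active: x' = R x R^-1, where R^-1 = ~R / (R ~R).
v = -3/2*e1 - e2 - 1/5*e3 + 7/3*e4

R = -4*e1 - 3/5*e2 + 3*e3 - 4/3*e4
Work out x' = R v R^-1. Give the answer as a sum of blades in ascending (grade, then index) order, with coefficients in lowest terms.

~R = -4*e1 - 3/5*e2 + 3*e3 - 4/3*e4, and R ~R = 5306/225, so R^-1 = ~R / (5306/225).
R v = 82/9 + 31/10*e12 + 53/10*e13 - 34/3*e14 + 78/25*e23 - 41/15*e24 + 101/15*e34
Answer: -8441/5306*e1 + 1423/2653*e2 + 33403/13265*e3 - 26771/7959*e4


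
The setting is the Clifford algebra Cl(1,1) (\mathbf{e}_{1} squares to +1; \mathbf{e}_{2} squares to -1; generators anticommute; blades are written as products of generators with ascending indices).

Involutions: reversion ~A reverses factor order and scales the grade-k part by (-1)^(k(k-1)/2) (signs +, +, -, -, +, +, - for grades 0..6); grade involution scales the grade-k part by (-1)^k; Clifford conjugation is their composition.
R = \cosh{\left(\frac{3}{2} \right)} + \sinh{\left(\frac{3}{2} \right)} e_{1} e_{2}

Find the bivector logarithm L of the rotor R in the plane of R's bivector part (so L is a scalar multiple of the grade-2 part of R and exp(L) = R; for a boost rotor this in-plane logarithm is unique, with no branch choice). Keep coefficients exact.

The scalar part of R is \cosh{\left(\frac{3}{2} \right)}, which determines |rapidity| via cosh; the sign lives in the bivector part, and pairing them (bivector part over sinh of the rapidity = the plane) gives the unique in-plane L = rapidity * plane.
Concretely: cosh(rapidity) = \cosh{\left(\frac{3}{2} \right)} gives rapidity = ±\frac{3}{2}, and since rapidity/sinh(rapidity) is even the sign is immaterial: L = (rapidity/sinh(rapidity)) * <R>_2 = (\frac{3}{2 \sinh{\left(\frac{3}{2} \right)}}) * <R>_2.
Answer: \frac{3}{2} e_{1} e_{2}


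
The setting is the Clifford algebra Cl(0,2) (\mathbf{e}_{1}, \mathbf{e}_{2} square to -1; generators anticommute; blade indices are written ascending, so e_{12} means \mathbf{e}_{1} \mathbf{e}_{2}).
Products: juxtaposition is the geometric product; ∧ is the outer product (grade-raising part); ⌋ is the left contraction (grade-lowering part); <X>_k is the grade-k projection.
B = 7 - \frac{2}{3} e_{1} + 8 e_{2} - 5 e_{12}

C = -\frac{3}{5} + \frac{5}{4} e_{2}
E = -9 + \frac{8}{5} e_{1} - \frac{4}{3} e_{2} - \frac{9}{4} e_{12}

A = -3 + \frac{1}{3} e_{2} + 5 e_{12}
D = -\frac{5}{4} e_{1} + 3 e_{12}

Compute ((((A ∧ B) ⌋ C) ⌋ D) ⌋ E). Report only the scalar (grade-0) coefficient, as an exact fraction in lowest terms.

step 1: -21 + 2 e_{1} - \frac{65}{3} e_{2} + \frac{452}{9} e_{12}
step 2: \frac{2381}{60} - \frac{105}{4} e_{2}
step 3: -\frac{6161}{48} e_{1} + \frac{2381}{20} e_{12}
step 4: \frac{22715}{48} - \frac{18483}{64} e_{2}
Answer: \frac{22715}{48}


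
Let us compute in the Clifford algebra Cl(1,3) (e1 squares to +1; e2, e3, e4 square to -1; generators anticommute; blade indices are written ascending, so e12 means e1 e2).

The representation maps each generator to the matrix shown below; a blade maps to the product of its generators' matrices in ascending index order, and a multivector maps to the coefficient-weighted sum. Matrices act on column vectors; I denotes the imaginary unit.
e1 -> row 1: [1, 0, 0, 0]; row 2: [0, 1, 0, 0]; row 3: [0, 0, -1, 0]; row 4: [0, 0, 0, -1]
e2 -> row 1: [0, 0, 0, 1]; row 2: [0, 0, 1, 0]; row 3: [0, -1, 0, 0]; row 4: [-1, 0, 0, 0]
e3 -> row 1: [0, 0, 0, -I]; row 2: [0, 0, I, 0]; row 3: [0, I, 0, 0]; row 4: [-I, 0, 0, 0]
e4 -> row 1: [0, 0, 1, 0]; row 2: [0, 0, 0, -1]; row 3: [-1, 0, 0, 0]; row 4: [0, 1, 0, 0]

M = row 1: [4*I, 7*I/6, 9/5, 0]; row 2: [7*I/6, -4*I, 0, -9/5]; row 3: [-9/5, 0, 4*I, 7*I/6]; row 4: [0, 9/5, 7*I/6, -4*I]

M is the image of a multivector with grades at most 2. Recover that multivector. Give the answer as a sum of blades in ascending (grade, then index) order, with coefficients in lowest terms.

Method: the blade images are trace-orthogonal — tr(rho(e_A) rho(e_B)^-1) = 4 if A = B and 0 otherwise — and rho(e_A)^-1 = (e_A)^2 * rho(e_A) with (e_A)^2 = +1 or -1, so the coefficient of e_A in the preimage is (e_A)^2 * tr(M rho(e_A))/4.
Nonzero projections over blades of grade <= 2: e4: (e4)^2 = -1, tr(M rho(e4)) = -36/5, coefficient 9/5; e23: (e23)^2 = -1, tr(M rho(e23)) = 16, coefficient -4; e34: (e34)^2 = -1, tr(M rho(e34)) = 14/3, coefficient -7/6. Every other blade of grade <= 2 projects to 0.
Answer: 9/5*e4 - 4*e23 - 7/6*e34


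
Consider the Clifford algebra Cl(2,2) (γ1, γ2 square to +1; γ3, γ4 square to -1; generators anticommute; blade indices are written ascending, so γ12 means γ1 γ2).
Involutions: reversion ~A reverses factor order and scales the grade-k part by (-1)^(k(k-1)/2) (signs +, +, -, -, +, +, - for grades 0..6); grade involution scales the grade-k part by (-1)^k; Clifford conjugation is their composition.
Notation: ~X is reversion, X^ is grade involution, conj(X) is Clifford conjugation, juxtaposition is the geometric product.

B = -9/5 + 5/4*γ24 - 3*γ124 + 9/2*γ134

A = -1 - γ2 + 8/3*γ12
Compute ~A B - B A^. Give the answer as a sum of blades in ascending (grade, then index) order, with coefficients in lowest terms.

first term: 9/5 + 9/5*γ2 - 37/4*γ4 + 24/5*γ12 - 19/3*γ14 - 5/4*γ24 + 3*γ124 - 9/2*γ134 + 12*γ234 + 9/2*γ1234
second term: 9/5 - 9/5*γ2 + 27/4*γ4 - 24/5*γ12 - 1/3*γ14 - 5/4*γ24 + 3*γ124 - 9/2*γ134 + 12*γ234 + 9/2*γ1234
Answer: 18/5*γ2 - 16*γ4 + 48/5*γ12 - 6*γ14


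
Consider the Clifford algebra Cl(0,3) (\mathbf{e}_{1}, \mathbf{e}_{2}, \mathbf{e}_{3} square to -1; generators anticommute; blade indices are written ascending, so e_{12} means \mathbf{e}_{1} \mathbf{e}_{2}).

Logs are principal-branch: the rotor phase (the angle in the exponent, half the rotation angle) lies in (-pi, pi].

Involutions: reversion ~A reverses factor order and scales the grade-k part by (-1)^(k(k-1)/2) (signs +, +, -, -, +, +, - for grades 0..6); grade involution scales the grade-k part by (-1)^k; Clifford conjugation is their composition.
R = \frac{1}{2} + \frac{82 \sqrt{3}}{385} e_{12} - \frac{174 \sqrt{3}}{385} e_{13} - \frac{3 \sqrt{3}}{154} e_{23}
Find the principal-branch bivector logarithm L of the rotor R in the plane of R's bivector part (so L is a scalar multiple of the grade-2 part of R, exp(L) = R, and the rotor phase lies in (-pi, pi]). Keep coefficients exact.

The scalar part of R is \frac{1}{2}, so the principal-branch rotor phase is pinned; divide the bivector part by its sine to get the unit plane — L is the phase times that plane.
Concretely: cos(phase) = \frac{1}{2} gives phase = ±\frac{\pi}{3}, and since phase/sin(phase) is even the sign is immaterial: L = (phase/sin(phase)) * <R>_2 = (\frac{2 \sqrt{3} \pi}{9}) * <R>_2.
Answer: \frac{164 \pi}{1155} e_{12} - \frac{116 \pi}{385} e_{13} - \frac{\pi}{77} e_{23}


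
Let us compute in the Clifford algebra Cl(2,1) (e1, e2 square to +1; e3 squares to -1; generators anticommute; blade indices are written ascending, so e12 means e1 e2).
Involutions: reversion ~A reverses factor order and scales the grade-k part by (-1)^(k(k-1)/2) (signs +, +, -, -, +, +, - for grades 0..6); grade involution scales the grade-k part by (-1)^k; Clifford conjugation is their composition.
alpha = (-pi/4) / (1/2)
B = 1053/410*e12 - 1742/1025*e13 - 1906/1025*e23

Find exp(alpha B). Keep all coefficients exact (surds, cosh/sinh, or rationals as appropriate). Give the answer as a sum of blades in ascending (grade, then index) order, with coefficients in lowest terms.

B^2 term by term: the squares give (1053/410)^2*(e12)^2 + (-1742/1025)^2*(e13)^2 + (-1906/1025)^2*(e23)^2 = 1108809/168100*(-1) + 3034564/1050625*(+1) + 3632836/1050625*(+1) = -1/4 (each basis 2-blade squares to minus the product of its generators' squares); cross terms between blades sharing an index anticommute and cancel. So B^2 = -1/4.
B^2 = -1/4 — a negative square means the series sums to a rotation: l = 1/2, alpha*l = -pi/4, so exp(alpha B) = cos(-pi/4) + (sin(-pi/4)/(1/2))*B = sqrt(2)/2 + (-sqrt(2))*B.
Answer: sqrt(2)/2 - 1053*sqrt(2)/410*e12 + 1742*sqrt(2)/1025*e13 + 1906*sqrt(2)/1025*e23


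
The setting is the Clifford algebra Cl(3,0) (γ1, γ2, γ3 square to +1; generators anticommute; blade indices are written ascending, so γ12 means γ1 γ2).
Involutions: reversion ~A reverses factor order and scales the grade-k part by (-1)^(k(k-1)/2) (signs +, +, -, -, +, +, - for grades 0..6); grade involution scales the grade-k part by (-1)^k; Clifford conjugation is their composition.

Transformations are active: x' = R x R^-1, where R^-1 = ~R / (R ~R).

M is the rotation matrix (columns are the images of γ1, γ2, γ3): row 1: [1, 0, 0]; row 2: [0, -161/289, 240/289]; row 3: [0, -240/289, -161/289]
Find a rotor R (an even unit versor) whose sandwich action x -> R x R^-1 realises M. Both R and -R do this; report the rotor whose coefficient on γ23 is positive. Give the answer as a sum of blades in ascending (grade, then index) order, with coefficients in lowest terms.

Method: write R = a + b12*γ12 + b13*γ13 + b23*γ23 with a^2 + b12^2 + b13^2 + b23^2 = 1 (so R^-1 = ~R). Expanding the columns R e_j ~R gives tr M = 4a^2 - 1 and, from the antisymmetric part, M21 - M12 = -4a*b12, M13 - M31 = 4a*b13, M32 - M23 = -4a*b23.
Here tr M = -33/289, so a^2 = (1 + tr M)/4 = 64/289 and a = ±8/17. Taking a = 8/17: M21 - M12 = 0, M13 - M31 = 0, M32 - M23 = -480/289, giving b12 = 0, b13 = 0, b23 = 15/17, i.e. R = 8/17 + 15/17*γ23.
Its γ23 coefficient is already positive.
Answer: 8/17 + 15/17*γ23. Why the constraint matters: R and -R act identically through the sandwich — M has trace -33/289 either way — so only the sign condition on γ23 picks one of the two preimages.


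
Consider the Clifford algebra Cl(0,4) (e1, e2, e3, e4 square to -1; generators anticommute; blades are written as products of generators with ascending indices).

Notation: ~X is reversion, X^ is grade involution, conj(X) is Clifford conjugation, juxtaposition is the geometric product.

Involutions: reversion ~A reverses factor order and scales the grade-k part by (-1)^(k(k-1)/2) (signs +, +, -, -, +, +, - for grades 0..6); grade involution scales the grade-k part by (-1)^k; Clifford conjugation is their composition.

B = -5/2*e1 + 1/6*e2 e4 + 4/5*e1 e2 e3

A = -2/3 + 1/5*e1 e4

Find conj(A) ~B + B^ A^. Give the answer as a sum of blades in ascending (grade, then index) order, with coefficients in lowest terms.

first term: 5/3*e1 + 1/2*e4 + 1/30*e1 e2 + 1/9*e2 e4 + 8/15*e1 e2 e3 + 4/25*e2 e3 e4
second term: -5/3*e1 - 1/2*e4 - 1/30*e1 e2 - 1/9*e2 e4 + 8/15*e1 e2 e3 + 4/25*e2 e3 e4
Answer: 16/15*e1 e2 e3 + 8/25*e2 e3 e4


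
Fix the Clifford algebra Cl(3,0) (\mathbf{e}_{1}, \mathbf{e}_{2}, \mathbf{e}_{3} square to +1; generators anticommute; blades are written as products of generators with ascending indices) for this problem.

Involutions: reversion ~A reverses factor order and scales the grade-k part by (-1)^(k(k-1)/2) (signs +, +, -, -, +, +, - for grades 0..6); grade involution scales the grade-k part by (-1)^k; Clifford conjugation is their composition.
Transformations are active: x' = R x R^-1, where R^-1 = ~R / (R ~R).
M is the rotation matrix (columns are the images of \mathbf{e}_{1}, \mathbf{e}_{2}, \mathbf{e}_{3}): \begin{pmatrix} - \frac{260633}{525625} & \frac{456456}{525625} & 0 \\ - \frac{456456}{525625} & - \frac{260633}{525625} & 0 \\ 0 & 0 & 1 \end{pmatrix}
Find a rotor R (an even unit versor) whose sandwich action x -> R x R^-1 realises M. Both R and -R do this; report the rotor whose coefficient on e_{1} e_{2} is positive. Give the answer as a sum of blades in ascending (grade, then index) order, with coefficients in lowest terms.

Method: write R = a + b12*e_{1} e_{2} + b13*e_{1} e_{3} + b23*e_{2} e_{3} with a^2 + b12^2 + b13^2 + b23^2 = 1 (so R^-1 = ~R). Expanding the columns R e_j ~R gives tr M = 4a^2 - 1 and, from the antisymmetric part, M21 - M12 = -4a*b12, M13 - M31 = 4a*b13, M32 - M23 = -4a*b23.
Here tr M = \frac{4359}{525625}, so a^2 = (1 + tr M)/4 = \frac{132496}{525625} and a = ±\frac{364}{725}. Taking a = \frac{364}{725}: M21 - M12 = -\frac{912912}{525625}, M13 - M31 = 0, M32 - M23 = 0, giving b12 = \frac{627}{725}, b13 = 0, b23 = 0, i.e. R = \frac{364}{725} + \frac{627}{725} e_{1} e_{2}.
Its e_{1} e_{2} coefficient is already positive.
Answer: \frac{364}{725} + \frac{627}{725} e_{1} e_{2}. Key observation: the double cover Spin(3) -> SO(3) sends R and -R to the same matrix (trace \frac{4359}{525625} here), so the stated sign of the e_{1} e_{2} coefficient is what selects one sheet.


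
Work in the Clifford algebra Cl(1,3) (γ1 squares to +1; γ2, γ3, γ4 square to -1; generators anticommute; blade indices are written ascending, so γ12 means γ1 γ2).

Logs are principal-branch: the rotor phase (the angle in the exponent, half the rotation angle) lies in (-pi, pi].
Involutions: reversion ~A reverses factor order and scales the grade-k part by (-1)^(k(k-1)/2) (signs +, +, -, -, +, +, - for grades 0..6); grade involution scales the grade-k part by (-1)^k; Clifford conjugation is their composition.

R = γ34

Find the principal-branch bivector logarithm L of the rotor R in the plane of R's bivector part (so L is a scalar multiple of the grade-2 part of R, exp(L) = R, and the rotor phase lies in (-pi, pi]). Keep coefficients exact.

The scalar part of R is 0, which fixes the principal-branch rotor phase; the unit plane is then the bivector part divided by the sine of that phase, and L is that plane scaled by the phase.
Concretely: cos(phase) = 0 gives phase = ±pi/2, and since phase/sin(phase) is even the sign is immaterial: L = (phase/sin(phase)) * <R>_2 = (pi/2) * <R>_2.
Answer: pi/2*γ34


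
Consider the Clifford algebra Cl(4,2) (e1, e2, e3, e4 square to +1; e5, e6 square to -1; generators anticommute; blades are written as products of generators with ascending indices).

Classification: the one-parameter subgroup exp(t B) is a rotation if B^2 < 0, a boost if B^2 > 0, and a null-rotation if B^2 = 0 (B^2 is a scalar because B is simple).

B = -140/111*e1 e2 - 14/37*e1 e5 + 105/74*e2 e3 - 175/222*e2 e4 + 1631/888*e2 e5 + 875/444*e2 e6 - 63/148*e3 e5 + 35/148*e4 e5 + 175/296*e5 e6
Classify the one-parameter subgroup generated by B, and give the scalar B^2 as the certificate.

B^2 term by term: the squares give (-140/111)^2*(e1 e2)^2 + (-14/37)^2*(e1 e5)^2 + (105/74)^2*(e2 e3)^2 + (-175/222)^2*(e2 e4)^2 + (1631/888)^2*(e2 e5)^2 + (875/444)^2*(e2 e6)^2 + (-63/148)^2*(e3 e5)^2 + (35/148)^2*(e4 e5)^2 + (175/296)^2*(e5 e6)^2 = 19600/12321*(-1) + 196/1369*(+1) + 11025/5476*(-1) + 30625/49284*(-1) + 2660161/788544*(+1) + 765625/197136*(+1) + 3969/21904*(+1) + 1225/21904*(+1) + 30625/87616*(-1) = 49/16 (each basis 2-blade squares to minus the product of its generators' squares); cross terms between blades sharing an index anticommute and cancel; the commuting (index-disjoint) pairs give grade-4 terms 2*c*c'*(blade product), which cancel blade by blade — e1 e2 e3 e5: 1470/1369 - 1470/1369 = 0; e1 e2 e4 e5: -2450/4107 + 2450/4107 = 0; e1 e2 e5 e6: -6125/4107 + 6125/4107 = 0; e2 e3 e4 e5: 3675/5476 - 3675/5476 = 0; e2 e3 e5 e6: 18375/10952 - 18375/10952 = 0; e2 e4 e5 e6: -30625/32856 + 30625/32856 = 0 — confirming B is simple. So B^2 = 49/16.
Answer: boost, certificate B^2 = 49/16. The scalar 49/16 is the complete invariant here: its sign names the subgroup type.


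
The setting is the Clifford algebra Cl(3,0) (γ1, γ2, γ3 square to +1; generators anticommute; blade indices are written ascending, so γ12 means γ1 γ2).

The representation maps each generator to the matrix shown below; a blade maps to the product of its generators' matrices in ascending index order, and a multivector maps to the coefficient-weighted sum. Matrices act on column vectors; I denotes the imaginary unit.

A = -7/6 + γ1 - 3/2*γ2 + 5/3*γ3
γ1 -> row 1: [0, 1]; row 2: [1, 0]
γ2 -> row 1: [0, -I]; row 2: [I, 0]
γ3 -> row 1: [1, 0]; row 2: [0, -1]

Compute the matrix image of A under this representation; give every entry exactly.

M = (-7/6)*1 + (1)*rho(γ1) + (-3/2)*rho(γ2) + (5/3)*rho(γ3), summed entrywise (1 is the identity matrix):
Answer: row 1: [1/2, 1 + 3*I/2]; row 2: [1 - 3*I/2, -17/6]
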